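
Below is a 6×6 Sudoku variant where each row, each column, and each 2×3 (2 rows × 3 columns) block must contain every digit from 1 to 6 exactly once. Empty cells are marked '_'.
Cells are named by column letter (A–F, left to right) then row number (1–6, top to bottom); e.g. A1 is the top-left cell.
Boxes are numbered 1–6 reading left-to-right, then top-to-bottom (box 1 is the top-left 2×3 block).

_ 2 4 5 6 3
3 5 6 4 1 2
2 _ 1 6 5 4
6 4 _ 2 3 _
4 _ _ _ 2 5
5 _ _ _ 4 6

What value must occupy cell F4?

Row 4 already contains {2, 3, 4, 6}.
Column F already contains {2, 3, 4, 5, 6}.
Its 2×3 block (box 4) already contains {2, 3, 4, 5, 6}.
The only value from 1–6 not eliminated is 1, so F4 = 1.

1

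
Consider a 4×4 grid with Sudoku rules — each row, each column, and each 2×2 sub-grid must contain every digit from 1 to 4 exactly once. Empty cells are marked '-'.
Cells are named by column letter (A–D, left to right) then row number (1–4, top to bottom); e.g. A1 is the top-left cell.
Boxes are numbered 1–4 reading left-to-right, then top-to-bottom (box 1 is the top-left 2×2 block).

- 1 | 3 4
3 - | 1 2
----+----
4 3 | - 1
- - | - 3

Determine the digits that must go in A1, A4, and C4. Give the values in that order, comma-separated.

2,1,4

For A1:
  Row 1 already contains {1, 3, 4}.
  Column A already contains {3, 4}.
  Its 2×2 block (box 1) already contains {1, 3}.
  The only value from 1–4 not eliminated is 2, so A1 = 2.
For A4:
  Consider where 1 can go in row 4.
  B4 is out (column B already has a 1).
  C4 is out (column C already has a 1).
  So the only cell in row 4 that can hold 1 is A4.
  So A4 = 1.
For C4:
  Consider where 4 can go in row 4.
  A4 is out (column A already has a 4).
  B4 is out (box 3 already has a 4).
  So the only cell in row 4 that can hold 4 is C4.
  So C4 = 4.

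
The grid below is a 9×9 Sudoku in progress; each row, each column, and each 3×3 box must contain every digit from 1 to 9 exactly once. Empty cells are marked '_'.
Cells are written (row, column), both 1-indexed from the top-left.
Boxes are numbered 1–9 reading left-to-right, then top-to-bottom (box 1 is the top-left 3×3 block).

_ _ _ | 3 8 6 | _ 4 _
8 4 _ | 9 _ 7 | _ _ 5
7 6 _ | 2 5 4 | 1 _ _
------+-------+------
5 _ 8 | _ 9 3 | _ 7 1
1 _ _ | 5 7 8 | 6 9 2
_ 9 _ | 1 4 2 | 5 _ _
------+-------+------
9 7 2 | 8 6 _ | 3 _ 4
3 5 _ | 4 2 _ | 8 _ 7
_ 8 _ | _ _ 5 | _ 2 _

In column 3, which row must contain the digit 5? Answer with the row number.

1

Consider where 5 can go in column 3.
(2,3) is out (row 2 already has a 5). (3,3) is out (row 3 already has a 5). (5,3) is out (row 5 already has a 5). (6,3) is out (row 6 already has a 5). The remaining empty cells in column 3 are similarly blocked.
So the only cell in column 3 that can hold 5 is (1,3).
That is row 1.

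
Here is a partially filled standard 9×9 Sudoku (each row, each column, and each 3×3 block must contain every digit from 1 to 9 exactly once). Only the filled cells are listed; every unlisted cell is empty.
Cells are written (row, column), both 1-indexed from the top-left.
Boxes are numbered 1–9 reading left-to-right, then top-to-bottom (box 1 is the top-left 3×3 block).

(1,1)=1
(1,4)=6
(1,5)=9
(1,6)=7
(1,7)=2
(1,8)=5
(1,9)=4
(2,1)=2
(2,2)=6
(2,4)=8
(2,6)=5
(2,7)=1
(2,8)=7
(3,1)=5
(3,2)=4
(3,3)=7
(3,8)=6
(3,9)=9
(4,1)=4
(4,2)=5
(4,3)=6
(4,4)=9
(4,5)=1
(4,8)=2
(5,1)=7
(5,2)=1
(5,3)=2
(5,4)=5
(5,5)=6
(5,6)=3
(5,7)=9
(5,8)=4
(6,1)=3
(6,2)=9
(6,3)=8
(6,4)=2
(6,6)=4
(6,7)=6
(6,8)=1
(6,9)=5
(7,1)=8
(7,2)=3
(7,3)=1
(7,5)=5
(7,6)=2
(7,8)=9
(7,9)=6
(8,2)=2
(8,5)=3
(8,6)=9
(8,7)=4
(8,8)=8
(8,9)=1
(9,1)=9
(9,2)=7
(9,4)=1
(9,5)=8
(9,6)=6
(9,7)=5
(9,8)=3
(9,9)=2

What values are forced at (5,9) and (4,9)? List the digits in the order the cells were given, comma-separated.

For (5,9):
  Row 5 already contains {1, 2, 3, 4, 5, 6, 7, 9}.
  Column 9 already contains {1, 2, 4, 5, 6, 9}.
  Its 3×3 block (box 6) already contains {1, 2, 4, 5, 6, 9}.
  The only value from 1–9 not eliminated is 8, so (5,9) = 8.
For (4,9):
  Consider where 7 can go in column 9.
  (2,9) is out (row 2 already has a 7).
  (5,9) is out (row 5 already has a 7).
  So the only cell in column 9 that can hold 7 is (4,9).
  So (4,9) = 7.

8,7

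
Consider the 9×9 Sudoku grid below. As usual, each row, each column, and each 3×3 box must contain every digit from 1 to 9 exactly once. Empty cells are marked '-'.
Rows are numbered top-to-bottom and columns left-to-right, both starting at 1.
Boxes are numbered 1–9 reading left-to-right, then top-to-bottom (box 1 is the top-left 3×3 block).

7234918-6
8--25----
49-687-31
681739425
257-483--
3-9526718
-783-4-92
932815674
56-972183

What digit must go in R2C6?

3

Row 2 already contains {2, 5, 8}.
Column 6 already contains {1, 2, 4, 5, 6, 7, 8, 9}.
Its 3×3 block (box 2) already contains {1, 2, 4, 5, 6, 7, 8, 9}.
The only value from 1–9 not eliminated is 3, so R2C6 = 3.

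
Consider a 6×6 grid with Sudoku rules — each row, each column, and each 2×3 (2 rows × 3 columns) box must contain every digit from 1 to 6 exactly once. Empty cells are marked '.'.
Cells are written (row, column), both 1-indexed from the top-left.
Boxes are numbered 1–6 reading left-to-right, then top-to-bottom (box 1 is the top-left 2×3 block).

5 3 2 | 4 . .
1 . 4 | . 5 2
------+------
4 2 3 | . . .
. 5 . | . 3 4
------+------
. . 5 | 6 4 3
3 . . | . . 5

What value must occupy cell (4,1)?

Row 4 already contains {3, 4, 5}.
Column 1 already contains {1, 3, 4, 5}.
Its 2×3 block (box 3) already contains {2, 3, 4, 5}.
The only value from 1–6 not eliminated is 6, so (4,1) = 6.

6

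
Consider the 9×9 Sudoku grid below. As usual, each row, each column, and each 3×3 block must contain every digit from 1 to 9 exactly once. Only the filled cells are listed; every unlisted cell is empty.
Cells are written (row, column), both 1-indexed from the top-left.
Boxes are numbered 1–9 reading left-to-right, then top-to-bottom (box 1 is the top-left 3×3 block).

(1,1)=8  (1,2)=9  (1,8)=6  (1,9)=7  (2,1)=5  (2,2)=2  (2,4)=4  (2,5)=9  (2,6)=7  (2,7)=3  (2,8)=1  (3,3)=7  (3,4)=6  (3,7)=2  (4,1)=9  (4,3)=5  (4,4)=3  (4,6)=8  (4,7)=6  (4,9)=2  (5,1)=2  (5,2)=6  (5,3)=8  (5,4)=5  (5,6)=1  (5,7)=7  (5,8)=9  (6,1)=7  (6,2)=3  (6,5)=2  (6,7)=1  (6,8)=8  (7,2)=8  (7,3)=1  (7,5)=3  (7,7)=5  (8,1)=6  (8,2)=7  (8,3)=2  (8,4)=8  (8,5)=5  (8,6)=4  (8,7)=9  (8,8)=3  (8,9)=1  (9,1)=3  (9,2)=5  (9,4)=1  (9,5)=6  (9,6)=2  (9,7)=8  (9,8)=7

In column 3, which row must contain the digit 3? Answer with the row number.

Consider where 3 can go in column 3.
(2,3) is out (row 2 already has a 3).
(6,3) is out (row 6 already has a 3).
(9,3) is out (row 9 already has a 3).
So the only cell in column 3 that can hold 3 is (1,3).
That is row 1.

1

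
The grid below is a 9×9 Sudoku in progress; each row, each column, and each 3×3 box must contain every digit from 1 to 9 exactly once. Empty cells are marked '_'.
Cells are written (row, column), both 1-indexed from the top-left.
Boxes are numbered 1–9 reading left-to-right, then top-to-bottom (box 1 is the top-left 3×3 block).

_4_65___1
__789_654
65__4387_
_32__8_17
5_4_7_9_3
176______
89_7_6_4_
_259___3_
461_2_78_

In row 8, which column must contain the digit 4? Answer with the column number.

Consider where 4 can go in row 8.
(8,1) is out (column 1 already has a 4).
(8,5) is out (column 5 already has a 4).
(8,7) is out (box 9 already has a 4).
(8,9) is out (column 9 already has a 4).
So the only cell in row 8 that can hold 4 is (8,6).
That is column 6.

6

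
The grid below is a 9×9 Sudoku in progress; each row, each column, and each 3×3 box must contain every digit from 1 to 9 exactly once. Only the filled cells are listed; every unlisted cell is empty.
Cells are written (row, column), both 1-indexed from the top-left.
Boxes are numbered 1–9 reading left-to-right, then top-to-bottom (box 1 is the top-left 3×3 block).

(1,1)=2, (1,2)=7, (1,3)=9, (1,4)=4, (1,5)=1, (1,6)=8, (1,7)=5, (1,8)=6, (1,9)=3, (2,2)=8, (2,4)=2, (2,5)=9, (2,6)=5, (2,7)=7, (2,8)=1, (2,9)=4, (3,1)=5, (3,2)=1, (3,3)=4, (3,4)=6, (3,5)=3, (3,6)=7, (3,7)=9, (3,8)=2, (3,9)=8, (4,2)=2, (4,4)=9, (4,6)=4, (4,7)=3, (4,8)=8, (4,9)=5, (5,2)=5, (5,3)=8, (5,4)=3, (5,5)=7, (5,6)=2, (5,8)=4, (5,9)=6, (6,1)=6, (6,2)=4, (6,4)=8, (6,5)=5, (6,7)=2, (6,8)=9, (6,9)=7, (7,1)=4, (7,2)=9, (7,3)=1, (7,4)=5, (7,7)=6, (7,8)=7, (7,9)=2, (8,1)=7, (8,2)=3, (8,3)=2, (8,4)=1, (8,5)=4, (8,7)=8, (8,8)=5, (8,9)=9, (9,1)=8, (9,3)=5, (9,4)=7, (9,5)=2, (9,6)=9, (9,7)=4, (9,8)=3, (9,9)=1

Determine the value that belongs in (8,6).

Row 8 already contains {1, 2, 3, 4, 5, 7, 8, 9}.
Column 6 already contains {2, 4, 5, 7, 8, 9}.
Its 3×3 block (box 8) already contains {1, 2, 4, 5, 7, 9}.
The only value from 1–9 not eliminated is 6, so (8,6) = 6.

6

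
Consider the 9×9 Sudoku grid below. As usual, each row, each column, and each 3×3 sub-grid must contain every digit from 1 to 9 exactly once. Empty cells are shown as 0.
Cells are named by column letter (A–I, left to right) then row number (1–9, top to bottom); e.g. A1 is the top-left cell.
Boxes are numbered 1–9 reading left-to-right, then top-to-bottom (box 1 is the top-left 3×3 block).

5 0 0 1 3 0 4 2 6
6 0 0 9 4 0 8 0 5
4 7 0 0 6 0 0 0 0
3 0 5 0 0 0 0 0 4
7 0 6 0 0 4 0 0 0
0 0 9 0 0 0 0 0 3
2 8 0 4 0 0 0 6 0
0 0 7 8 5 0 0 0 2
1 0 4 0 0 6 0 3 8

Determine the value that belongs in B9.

Cell B9 itself could take any of {5, 9} by direct elimination.
Consider where 5 can go in column B.
B1 is out (row 1 already has a 5). B2 is out (row 2 already has a 5). B4 is out (row 4 already has a 5). B5 is out (box 4 already has a 5). The remaining empty cells in column B are similarly blocked.
So the only cell in column B that can hold 5 is B9.
Therefore B9 = 5.

5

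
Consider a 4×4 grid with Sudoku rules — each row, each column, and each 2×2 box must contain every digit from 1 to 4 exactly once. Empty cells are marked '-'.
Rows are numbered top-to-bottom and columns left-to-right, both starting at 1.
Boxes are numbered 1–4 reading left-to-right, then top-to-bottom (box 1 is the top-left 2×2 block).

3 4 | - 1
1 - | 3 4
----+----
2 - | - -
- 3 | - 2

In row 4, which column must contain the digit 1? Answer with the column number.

3

Consider where 1 can go in row 4.
r4c1 is out (column 1 already has a 1).
So the only cell in row 4 that can hold 1 is r4c3.
That is column 3.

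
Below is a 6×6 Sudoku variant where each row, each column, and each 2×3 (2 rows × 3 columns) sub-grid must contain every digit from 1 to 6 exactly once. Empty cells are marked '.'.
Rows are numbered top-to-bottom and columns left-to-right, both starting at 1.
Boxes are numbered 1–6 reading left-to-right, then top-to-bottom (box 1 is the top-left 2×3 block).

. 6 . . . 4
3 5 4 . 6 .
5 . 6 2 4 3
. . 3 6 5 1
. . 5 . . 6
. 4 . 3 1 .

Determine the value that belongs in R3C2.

1

Row 3 already contains {2, 3, 4, 5, 6}.
Column 2 already contains {4, 5, 6}.
Its 2×3 block (box 3) already contains {3, 5, 6}.
The only value from 1–6 not eliminated is 1, so R3C2 = 1.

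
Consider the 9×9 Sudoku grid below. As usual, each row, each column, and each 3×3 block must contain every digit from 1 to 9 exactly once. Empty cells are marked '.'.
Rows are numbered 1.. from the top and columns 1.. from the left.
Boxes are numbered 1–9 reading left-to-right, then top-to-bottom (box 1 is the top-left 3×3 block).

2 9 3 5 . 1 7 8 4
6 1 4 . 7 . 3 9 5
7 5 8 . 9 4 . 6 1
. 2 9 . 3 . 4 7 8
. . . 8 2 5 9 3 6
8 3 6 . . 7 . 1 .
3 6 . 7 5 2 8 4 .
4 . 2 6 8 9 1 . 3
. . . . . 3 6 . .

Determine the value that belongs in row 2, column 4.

2

Row 2 already contains {1, 3, 4, 5, 6, 7, 9}.
Column 4 already contains {5, 6, 7, 8}.
Its 3×3 block (box 2) already contains {1, 4, 5, 7, 9}.
The only value from 1–9 not eliminated is 2, so row 2, column 4 = 2.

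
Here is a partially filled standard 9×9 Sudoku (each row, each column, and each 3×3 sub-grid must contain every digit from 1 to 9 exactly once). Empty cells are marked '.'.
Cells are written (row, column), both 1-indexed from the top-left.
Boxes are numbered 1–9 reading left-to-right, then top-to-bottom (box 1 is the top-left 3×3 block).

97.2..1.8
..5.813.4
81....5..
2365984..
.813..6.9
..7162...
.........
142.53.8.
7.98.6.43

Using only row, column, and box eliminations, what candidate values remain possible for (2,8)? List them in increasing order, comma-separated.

Row 2 already contains {1, 3, 4, 5, 8}.
Column 8 already contains {4, 8}.
Its 3×3 block (box 3) already contains {1, 3, 4, 5, 8}.
Removing those from 1–9 leaves {2, 6, 7, 9} as the candidates for (2,8).

2,6,7,9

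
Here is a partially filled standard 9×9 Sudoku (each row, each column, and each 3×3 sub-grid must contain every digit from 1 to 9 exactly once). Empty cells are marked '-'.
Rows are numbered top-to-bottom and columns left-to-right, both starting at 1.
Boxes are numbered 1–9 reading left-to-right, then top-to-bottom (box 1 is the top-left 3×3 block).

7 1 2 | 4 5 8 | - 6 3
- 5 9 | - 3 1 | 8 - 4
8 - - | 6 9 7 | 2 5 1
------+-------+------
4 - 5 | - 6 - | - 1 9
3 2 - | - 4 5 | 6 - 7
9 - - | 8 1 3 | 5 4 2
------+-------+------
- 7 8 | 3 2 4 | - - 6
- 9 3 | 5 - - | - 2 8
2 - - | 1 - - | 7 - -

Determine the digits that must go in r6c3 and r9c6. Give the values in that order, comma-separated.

For r6c3:
  Consider where 7 can go in column 3.
  r3c3 is out (row 3 already has a 7).
  r5c3 is out (row 5 already has a 7).
  r9c3 is out (row 9 already has a 7).
  So the only cell in column 3 that can hold 7 is r6c3.
  So r6c3 = 7.
For r9c6:
  Consider where 9 can go in column 6.
  r4c6 is out (row 4 already has a 9).
  r8c6 is out (row 8 already has a 9).
  So the only cell in column 6 that can hold 9 is r9c6.
  So r9c6 = 9.

7,9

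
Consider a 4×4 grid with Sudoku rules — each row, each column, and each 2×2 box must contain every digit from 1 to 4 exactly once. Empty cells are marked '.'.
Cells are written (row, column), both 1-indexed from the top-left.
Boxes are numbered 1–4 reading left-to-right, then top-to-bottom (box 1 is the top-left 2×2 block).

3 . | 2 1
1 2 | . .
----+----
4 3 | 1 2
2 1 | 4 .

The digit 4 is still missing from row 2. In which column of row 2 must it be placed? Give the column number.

Consider where 4 can go in row 2.
(2,3) is out (column 3 already has a 4).
So the only cell in row 2 that can hold 4 is (2,4).
That is column 4.

4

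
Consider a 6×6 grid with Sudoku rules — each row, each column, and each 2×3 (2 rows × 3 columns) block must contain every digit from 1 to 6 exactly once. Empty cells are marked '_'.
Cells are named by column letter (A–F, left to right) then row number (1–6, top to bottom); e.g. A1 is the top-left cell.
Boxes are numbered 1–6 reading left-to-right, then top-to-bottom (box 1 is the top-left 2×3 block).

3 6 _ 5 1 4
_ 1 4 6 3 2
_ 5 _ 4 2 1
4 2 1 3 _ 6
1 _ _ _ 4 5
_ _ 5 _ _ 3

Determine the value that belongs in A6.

Cell A6 itself could take any of {2, 6} by direct elimination.
Consider where 2 can go in column A.
A2 is out (row 2 already has a 2).
A3 is out (row 3 already has a 2).
So the only cell in column A that can hold 2 is A6.
Therefore A6 = 2.

2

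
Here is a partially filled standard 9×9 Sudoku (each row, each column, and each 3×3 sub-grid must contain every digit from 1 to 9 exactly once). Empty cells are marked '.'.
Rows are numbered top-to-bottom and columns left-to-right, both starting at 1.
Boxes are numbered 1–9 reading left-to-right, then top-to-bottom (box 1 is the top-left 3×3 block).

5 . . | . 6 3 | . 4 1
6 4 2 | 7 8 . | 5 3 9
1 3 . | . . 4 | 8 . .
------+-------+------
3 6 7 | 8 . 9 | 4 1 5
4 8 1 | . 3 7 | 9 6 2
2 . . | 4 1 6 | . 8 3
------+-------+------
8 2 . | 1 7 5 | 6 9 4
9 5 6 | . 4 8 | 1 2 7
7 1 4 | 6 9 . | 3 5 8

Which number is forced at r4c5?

Row 4 already contains {1, 3, 4, 5, 6, 7, 8, 9}.
Column 5 already contains {1, 3, 4, 6, 7, 8, 9}.
Its 3×3 block (box 5) already contains {1, 3, 4, 6, 7, 8, 9}.
The only value from 1–9 not eliminated is 2, so r4c5 = 2.

2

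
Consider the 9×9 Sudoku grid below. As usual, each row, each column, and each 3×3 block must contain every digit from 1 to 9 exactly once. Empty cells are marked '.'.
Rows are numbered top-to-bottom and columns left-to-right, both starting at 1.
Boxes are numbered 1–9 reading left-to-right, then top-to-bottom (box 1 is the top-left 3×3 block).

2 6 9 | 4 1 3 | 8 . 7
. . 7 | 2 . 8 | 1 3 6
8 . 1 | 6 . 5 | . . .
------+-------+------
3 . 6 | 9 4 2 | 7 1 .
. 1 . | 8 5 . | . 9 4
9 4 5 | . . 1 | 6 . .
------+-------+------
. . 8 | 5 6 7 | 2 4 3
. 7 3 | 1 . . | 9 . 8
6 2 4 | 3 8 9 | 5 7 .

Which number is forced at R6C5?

Cell R6C5 itself could take any of {3, 7} by direct elimination.
Consider where 3 can go in row 6.
R6C4 is out (column 4 already has a 3).
R6C8 is out (column 8 already has a 3).
R6C9 is out (column 9 already has a 3).
So the only cell in row 6 that can hold 3 is R6C5.
Therefore R6C5 = 3.

3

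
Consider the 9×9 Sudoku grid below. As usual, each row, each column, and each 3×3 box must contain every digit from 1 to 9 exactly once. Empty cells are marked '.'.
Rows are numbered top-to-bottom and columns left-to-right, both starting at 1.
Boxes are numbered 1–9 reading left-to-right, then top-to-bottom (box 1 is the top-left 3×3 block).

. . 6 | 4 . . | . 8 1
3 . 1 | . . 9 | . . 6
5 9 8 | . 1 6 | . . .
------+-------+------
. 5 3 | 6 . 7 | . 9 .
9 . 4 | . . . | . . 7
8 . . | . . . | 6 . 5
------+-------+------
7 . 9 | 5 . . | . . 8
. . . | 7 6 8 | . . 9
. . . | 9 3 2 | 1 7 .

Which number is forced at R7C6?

Cell R7C6 itself could take any of {1, 4} by direct elimination.
Consider where 1 can go in box 8.
R7C5 is out (column 5 already has a 1).
So the only cell in box 8 that can hold 1 is R7C6.
Therefore R7C6 = 1.

1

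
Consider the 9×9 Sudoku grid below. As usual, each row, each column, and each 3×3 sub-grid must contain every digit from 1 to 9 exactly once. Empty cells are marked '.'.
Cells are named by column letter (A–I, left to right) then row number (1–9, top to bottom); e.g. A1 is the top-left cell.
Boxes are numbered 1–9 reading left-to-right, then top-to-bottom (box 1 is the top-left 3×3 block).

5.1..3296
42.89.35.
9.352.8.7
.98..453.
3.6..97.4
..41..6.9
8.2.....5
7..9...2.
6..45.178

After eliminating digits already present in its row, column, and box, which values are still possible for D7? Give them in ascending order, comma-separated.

3,6,7

Row 7 already contains {2, 5, 8}.
Column D already contains {1, 4, 5, 8, 9}.
Its 3×3 block (box 8) already contains {4, 5, 9}.
Removing those from 1–9 leaves {3, 6, 7} as the candidates for D7.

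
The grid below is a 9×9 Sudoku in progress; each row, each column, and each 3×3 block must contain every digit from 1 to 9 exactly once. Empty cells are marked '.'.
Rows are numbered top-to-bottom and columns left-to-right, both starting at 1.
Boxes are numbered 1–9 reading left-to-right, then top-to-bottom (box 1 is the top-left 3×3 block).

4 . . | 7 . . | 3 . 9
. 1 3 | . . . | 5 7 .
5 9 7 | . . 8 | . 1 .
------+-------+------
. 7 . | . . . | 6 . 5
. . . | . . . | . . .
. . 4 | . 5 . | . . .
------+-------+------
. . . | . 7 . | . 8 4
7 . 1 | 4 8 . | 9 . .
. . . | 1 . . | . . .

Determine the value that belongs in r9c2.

4

Cell r9c2 itself could take any of {2, 3, 4, 5, 6, 8} by direct elimination.
Consider where 4 can go in column 2.
r1c2 is out (row 1 already has a 4).
r5c2 is out (box 4 already has a 4).
r6c2 is out (row 6 already has a 4).
r7c2 is out (row 7 already has a 4).
r8c2 is out (row 8 already has a 4).
So the only cell in column 2 that can hold 4 is r9c2.
Therefore r9c2 = 4.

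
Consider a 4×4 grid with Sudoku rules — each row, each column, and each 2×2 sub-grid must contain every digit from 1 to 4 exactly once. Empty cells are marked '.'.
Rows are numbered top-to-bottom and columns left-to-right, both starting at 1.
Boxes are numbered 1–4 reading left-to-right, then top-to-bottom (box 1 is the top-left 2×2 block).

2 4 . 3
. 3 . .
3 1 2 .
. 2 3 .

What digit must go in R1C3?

Row 1 already contains {2, 3, 4}.
Column 3 already contains {2, 3}.
Its 2×2 block (box 2) already contains {3}.
The only value from 1–4 not eliminated is 1, so R1C3 = 1.

1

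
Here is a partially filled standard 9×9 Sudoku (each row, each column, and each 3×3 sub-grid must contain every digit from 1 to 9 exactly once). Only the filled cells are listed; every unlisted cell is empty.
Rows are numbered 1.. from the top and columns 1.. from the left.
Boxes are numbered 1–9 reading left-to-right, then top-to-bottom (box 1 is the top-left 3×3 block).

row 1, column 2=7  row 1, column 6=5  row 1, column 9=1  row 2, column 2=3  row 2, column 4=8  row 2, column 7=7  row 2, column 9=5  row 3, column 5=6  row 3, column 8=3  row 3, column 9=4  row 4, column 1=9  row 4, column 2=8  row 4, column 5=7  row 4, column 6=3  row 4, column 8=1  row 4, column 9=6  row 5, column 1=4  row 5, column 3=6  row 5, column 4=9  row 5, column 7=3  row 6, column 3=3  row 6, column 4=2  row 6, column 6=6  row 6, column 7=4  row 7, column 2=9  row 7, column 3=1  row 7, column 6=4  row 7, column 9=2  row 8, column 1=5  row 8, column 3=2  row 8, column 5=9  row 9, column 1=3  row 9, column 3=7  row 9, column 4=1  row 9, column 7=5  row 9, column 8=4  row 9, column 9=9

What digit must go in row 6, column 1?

7

Cell row 6, column 1 itself could take any of {1, 7} by direct elimination.
Consider where 7 can go in box 4.
row 4, column 3 is out (row 4 already has a 7).
row 5, column 2 is out (column 2 already has a 7).
row 6, column 2 is out (column 2 already has a 7).
So the only cell in box 4 that can hold 7 is row 6, column 1.
Therefore row 6, column 1 = 7.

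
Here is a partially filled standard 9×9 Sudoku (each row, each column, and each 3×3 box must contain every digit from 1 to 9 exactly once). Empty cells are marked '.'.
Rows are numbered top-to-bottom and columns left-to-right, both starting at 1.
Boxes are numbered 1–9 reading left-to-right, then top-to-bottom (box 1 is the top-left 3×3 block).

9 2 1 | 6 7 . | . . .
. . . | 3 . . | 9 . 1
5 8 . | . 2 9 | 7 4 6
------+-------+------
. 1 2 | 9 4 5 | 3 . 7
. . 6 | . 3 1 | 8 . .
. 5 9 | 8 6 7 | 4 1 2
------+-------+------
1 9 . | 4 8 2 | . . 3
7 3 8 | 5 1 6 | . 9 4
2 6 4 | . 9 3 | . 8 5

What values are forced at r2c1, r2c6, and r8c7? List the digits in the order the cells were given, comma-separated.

For r2c1:
  Consider where 6 can go in column 1.
  r4c1 is out (box 4 already has a 6).
  r5c1 is out (row 5 already has a 6).
  r6c1 is out (row 6 already has a 6).
  So the only cell in column 1 that can hold 6 is r2c1.
  So r2c1 = 6.
For r2c6:
  Consider where 8 can go in row 2.
  r2c1 is out (box 1 already has a 8).
  r2c2 is out (column 2 already has a 8).
  r2c3 is out (column 3 already has a 8).
  r2c5 is out (column 5 already has a 8).
  r2c8 is out (column 8 already has a 8).
  So the only cell in row 2 that can hold 8 is r2c6.
  So r2c6 = 8.
For r8c7:
  Row 8 already contains {1, 3, 4, 5, 6, 7, 8, 9}.
  Column 7 already contains {3, 4, 7, 8, 9}.
  Its 3×3 block (box 9) already contains {3, 4, 5, 8, 9}.
  The only value from 1–9 not eliminated is 2, so r8c7 = 2.

6,8,2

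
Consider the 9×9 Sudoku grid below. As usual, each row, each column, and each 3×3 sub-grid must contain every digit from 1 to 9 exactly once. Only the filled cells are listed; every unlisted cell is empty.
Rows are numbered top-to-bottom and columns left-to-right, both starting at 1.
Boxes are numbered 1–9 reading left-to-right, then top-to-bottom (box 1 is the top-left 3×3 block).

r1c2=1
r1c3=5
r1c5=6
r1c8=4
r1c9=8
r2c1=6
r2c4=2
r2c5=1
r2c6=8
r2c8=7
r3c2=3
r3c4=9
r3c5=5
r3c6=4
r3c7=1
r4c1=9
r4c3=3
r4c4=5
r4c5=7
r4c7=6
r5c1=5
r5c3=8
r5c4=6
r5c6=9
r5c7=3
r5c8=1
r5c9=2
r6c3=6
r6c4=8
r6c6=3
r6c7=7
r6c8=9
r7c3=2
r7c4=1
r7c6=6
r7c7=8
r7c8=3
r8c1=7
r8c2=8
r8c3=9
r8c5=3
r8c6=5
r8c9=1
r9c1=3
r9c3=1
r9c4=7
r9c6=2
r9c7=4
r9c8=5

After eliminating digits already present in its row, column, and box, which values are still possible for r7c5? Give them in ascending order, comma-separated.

4,9

Row 7 already contains {1, 2, 3, 6, 8}.
Column 5 already contains {1, 3, 5, 6, 7}.
Its 3×3 block (box 8) already contains {1, 2, 3, 5, 6, 7}.
Removing those from 1–9 leaves {4, 9} as the candidates for r7c5.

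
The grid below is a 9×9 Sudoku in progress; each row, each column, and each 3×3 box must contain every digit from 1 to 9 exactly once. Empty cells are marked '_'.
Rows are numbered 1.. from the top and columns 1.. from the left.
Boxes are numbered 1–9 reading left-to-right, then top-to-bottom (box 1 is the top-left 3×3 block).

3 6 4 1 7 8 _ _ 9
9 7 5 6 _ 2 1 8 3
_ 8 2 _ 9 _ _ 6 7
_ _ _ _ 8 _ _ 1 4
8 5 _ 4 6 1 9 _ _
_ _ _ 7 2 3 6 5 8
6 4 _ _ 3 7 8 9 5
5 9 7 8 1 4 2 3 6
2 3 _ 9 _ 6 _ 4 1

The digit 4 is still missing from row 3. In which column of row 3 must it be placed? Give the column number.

7

Consider where 4 can go in row 3.
row 3, column 1 is out (box 1 already has a 4).
row 3, column 4 is out (column 4 already has a 4).
row 3, column 6 is out (column 6 already has a 4).
So the only cell in row 3 that can hold 4 is row 3, column 7.
That is column 7.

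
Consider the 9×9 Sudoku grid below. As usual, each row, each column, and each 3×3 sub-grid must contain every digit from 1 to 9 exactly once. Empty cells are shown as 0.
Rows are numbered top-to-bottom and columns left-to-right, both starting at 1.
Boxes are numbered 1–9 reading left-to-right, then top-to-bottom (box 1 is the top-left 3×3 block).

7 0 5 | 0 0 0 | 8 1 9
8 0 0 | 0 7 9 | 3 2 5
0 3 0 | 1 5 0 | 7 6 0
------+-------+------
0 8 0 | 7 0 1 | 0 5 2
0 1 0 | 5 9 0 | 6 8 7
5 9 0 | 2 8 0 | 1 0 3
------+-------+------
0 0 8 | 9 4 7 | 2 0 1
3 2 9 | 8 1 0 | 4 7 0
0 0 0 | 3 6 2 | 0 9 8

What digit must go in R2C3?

Cell R2C3 itself could take any of {1, 4, 6} by direct elimination.
Consider where 1 can go in box 1.
R1C2 is out (row 1 already has a 1).
R2C2 is out (column 2 already has a 1).
R3C1 is out (row 3 already has a 1).
R3C3 is out (row 3 already has a 1).
So the only cell in box 1 that can hold 1 is R2C3.
Therefore R2C3 = 1.

1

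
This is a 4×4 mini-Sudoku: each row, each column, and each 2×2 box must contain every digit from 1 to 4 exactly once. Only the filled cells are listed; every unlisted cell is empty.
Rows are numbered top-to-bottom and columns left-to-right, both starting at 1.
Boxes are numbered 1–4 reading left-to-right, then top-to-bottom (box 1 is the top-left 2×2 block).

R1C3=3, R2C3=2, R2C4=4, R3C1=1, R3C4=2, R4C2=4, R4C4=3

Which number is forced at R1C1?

4

Cell R1C1 itself could take any of {2, 4} by direct elimination.
Consider where 4 can go in column 1.
R2C1 is out (row 2 already has a 4).
R4C1 is out (row 4 already has a 4).
So the only cell in column 1 that can hold 4 is R1C1.
Therefore R1C1 = 4.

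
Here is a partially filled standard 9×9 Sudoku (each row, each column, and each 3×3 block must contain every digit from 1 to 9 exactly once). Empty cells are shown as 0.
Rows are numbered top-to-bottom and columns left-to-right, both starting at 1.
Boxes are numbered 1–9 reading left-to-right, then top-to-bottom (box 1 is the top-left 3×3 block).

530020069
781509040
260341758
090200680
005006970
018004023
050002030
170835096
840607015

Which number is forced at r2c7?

Cell r2c7 itself could take any of {2, 3} by direct elimination.
Consider where 3 can go in box 3.
r1c7 is out (row 1 already has a 3).
r2c9 is out (column 9 already has a 3).
So the only cell in box 3 that can hold 3 is r2c7.
Therefore r2c7 = 3.

3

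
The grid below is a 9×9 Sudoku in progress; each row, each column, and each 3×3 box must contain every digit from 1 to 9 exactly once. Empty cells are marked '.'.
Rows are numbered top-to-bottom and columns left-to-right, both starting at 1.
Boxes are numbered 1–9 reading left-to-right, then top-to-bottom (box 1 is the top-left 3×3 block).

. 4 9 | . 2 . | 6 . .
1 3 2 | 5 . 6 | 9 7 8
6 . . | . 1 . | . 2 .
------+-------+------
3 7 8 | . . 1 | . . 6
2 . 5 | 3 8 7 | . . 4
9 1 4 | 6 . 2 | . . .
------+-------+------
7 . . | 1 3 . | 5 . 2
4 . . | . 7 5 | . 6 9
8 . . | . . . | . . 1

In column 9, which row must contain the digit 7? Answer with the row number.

6

Consider where 7 can go in column 9.
R1C9 is out (box 3 already has a 7).
R3C9 is out (box 3 already has a 7).
So the only cell in column 9 that can hold 7 is R6C9.
That is row 6.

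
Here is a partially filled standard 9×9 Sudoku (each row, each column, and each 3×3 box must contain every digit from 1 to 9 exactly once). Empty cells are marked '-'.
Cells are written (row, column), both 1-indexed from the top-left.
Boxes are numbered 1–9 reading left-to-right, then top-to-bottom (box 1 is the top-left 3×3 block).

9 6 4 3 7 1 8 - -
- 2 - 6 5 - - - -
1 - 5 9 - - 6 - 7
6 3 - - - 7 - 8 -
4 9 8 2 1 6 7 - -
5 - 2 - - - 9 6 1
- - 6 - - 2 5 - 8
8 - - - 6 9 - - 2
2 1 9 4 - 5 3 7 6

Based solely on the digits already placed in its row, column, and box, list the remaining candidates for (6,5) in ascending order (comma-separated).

3,4,8

Row 6 already contains {1, 2, 5, 6, 9}.
Column 5 already contains {1, 5, 6, 7}.
Its 3×3 block (box 5) already contains {1, 2, 6, 7}.
Removing those from 1–9 leaves {3, 4, 8} as the candidates for (6,5).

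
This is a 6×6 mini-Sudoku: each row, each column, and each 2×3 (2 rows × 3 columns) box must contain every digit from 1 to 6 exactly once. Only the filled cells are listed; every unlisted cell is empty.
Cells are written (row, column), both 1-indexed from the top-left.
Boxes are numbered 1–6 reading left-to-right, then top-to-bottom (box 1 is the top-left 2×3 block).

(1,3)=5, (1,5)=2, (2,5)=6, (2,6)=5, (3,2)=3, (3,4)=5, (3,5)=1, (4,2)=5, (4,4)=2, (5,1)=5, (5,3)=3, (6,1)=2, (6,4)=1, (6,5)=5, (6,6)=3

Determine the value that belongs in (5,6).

2

Cell (5,6) itself could take any of {2, 4, 6} by direct elimination.
Consider where 2 can go in row 5.
(5,2) is out (box 5 already has a 2).
(5,4) is out (column 4 already has a 2).
(5,5) is out (column 5 already has a 2).
So the only cell in row 5 that can hold 2 is (5,6).
Therefore (5,6) = 2.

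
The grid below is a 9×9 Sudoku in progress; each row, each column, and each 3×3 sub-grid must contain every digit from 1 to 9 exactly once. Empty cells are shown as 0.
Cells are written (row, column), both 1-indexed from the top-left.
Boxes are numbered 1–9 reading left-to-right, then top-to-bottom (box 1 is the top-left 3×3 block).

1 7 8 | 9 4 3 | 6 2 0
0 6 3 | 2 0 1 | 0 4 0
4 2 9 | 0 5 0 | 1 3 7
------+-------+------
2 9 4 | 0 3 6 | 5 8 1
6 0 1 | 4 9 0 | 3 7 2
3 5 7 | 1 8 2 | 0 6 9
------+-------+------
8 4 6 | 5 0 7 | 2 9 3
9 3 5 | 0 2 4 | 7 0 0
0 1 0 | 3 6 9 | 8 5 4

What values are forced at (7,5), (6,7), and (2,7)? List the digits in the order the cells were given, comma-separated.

For (7,5):
  Row 7 already contains {2, 3, 4, 5, 6, 7, 8, 9}.
  Column 5 already contains {2, 3, 4, 5, 6, 8, 9}.
  Its 3×3 block (box 8) already contains {2, 3, 4, 5, 6, 7, 9}.
  The only value from 1–9 not eliminated is 1, so (7,5) = 1.
For (6,7):
  Row 6 already contains {1, 2, 3, 5, 6, 7, 8, 9}.
  Column 7 already contains {1, 2, 3, 5, 6, 7, 8}.
  Its 3×3 block (box 6) already contains {1, 2, 3, 5, 6, 7, 8, 9}.
  The only value from 1–9 not eliminated is 4, so (6,7) = 4.
For (2,7):
  Row 2 already contains {1, 2, 3, 4, 6}.
  Column 7 already contains {1, 2, 3, 5, 6, 7, 8}.
  Its 3×3 block (box 3) already contains {1, 2, 3, 4, 6, 7}.
  The only value from 1–9 not eliminated is 9, so (2,7) = 9.

1,4,9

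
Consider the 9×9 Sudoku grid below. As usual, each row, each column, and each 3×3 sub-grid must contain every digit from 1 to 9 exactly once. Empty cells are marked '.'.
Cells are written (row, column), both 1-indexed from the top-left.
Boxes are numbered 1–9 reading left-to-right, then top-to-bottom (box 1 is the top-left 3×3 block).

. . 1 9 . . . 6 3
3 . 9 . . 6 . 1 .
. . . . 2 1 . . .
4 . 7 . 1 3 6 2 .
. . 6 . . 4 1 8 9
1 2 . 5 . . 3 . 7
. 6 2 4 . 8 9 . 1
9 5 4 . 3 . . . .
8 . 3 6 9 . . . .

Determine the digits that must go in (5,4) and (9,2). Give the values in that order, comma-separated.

For (5,4):
  Consider where 2 can go in box 5.
  (4,4) is out (row 4 already has a 2).
  (5,5) is out (column 5 already has a 2).
  (6,5) is out (row 6 already has a 2).
  (6,6) is out (row 6 already has a 2).
  So the only cell in box 5 that can hold 2 is (5,4).
  So (5,4) = 2.
For (9,2):
  Consider where 1 can go in box 7.
  (7,1) is out (row 7 already has a 1).
  So the only cell in box 7 that can hold 1 is (9,2).
  So (9,2) = 1.

2,1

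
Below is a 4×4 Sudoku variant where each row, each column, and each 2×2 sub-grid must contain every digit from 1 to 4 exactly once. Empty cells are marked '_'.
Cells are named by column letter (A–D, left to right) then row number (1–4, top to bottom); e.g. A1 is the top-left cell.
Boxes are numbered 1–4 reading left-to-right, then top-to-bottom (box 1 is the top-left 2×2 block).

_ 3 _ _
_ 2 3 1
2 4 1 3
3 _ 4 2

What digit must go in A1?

1

Cell A1 itself could take any of {1, 4} by direct elimination.
Consider where 1 can go in box 1.
A2 is out (row 2 already has a 1).
So the only cell in box 1 that can hold 1 is A1.
Therefore A1 = 1.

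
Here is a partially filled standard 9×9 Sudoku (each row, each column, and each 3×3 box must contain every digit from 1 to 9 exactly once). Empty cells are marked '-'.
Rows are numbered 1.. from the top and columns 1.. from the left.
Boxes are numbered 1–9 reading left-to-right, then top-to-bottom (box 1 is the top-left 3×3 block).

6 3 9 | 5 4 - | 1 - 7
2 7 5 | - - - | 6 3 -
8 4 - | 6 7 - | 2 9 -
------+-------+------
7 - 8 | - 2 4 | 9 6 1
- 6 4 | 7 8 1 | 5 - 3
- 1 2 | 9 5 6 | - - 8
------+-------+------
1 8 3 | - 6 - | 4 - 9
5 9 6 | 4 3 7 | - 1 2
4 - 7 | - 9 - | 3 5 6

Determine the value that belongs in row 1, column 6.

2

Cell row 1, column 6 itself could take any of {2, 8} by direct elimination.
Consider where 2 can go in row 1.
row 1, column 8 is out (box 3 already has a 2).
So the only cell in row 1 that can hold 2 is row 1, column 6.
Therefore row 1, column 6 = 2.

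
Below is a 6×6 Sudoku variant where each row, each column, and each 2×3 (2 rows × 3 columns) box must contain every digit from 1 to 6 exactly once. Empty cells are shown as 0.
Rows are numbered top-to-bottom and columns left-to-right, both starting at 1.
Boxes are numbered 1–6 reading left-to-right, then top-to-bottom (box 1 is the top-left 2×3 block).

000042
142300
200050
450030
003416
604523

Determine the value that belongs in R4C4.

Cell R4C4 itself could take any of {1, 2, 6} by direct elimination.
Consider where 2 can go in box 4.
R3C4 is out (row 3 already has a 2).
R3C6 is out (row 3 already has a 2).
R4C6 is out (column 6 already has a 2).
So the only cell in box 4 that can hold 2 is R4C4.
Therefore R4C4 = 2.

2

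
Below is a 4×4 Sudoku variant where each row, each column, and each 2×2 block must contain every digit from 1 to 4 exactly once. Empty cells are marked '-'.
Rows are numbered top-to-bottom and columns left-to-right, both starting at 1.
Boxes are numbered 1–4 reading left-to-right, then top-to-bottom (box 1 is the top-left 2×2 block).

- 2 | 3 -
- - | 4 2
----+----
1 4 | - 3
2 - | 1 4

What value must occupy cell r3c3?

Row 3 already contains {1, 3, 4}.
Column 3 already contains {1, 3, 4}.
Its 2×2 block (box 4) already contains {1, 3, 4}.
The only value from 1–4 not eliminated is 2, so r3c3 = 2.

2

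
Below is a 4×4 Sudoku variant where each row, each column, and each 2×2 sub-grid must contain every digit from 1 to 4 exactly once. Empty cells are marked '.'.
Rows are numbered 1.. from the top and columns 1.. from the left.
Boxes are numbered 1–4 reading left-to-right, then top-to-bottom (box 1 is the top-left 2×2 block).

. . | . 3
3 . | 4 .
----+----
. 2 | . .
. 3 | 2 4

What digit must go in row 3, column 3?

Cell row 3, column 3 itself could take any of {1, 3} by direct elimination.
Consider where 3 can go in row 3.
row 3, column 1 is out (column 1 already has a 3).
row 3, column 4 is out (column 4 already has a 3).
So the only cell in row 3 that can hold 3 is row 3, column 3.
Therefore row 3, column 3 = 3.

3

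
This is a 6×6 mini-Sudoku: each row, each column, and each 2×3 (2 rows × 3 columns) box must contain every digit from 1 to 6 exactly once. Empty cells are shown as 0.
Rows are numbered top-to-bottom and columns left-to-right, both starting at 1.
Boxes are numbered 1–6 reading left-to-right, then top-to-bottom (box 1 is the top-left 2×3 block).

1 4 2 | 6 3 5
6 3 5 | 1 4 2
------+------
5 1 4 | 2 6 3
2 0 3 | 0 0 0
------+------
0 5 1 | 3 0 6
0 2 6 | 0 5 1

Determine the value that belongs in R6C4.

Row 6 already contains {1, 2, 5, 6}.
Column 4 already contains {1, 2, 3, 6}.
Its 2×3 block (box 6) already contains {1, 3, 5, 6}.
The only value from 1–6 not eliminated is 4, so R6C4 = 4.

4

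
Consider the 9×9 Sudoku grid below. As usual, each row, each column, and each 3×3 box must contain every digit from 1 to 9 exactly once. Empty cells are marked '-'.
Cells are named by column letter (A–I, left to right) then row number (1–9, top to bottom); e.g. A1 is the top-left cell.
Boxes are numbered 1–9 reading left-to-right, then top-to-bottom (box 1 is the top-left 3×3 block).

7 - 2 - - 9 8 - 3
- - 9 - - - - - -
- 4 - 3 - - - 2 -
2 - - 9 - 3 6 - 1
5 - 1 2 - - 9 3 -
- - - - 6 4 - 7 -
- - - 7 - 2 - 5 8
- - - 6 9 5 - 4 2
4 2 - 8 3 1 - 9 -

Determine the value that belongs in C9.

5

Cell C9 itself could take any of {5, 6, 7} by direct elimination.
Consider where 5 can go in row 9.
G9 is out (box 9 already has a 5).
I9 is out (box 9 already has a 5).
So the only cell in row 9 that can hold 5 is C9.
Therefore C9 = 5.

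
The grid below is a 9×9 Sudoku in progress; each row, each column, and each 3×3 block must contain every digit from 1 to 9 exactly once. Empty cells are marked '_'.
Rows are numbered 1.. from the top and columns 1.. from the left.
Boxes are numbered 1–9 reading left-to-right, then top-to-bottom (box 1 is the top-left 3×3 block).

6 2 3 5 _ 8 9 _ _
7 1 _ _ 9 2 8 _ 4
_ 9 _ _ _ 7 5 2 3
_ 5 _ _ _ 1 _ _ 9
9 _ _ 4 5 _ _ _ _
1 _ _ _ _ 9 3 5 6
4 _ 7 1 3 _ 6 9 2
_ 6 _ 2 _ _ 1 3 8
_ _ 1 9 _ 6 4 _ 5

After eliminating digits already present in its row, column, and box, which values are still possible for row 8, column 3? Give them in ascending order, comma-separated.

5,9

Row 8 already contains {1, 2, 3, 6, 8}.
Column 3 already contains {1, 3, 7}.
Its 3×3 block (box 7) already contains {1, 4, 6, 7}.
Removing those from 1–9 leaves {5, 9} as the candidates for row 8, column 3.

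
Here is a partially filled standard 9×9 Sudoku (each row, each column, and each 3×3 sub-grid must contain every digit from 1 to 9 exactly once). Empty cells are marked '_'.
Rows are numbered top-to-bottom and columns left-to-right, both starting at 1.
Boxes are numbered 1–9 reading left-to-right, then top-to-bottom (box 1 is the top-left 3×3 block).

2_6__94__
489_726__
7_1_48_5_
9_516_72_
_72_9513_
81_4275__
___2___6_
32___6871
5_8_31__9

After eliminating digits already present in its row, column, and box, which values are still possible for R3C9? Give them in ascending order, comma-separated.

Row 3 already contains {1, 4, 5, 7, 8}.
Column 9 already contains {1, 9}.
Its 3×3 block (box 3) already contains {4, 5, 6}.
Removing those from 1–9 leaves {2, 3} as the candidates for R3C9.

2,3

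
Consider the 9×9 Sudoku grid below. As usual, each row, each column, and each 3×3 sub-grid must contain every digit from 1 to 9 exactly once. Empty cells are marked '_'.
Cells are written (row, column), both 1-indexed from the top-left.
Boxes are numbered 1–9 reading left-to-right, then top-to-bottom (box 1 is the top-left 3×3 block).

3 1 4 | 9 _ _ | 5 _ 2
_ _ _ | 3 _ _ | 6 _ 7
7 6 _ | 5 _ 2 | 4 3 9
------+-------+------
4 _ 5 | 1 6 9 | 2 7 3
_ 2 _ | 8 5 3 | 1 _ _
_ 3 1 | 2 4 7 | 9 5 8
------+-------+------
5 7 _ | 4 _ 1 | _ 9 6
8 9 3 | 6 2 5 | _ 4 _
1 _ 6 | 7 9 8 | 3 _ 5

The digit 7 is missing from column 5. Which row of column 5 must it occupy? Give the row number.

1

Consider where 7 can go in column 5.
(2,5) is out (row 2 already has a 7).
(3,5) is out (row 3 already has a 7).
(7,5) is out (row 7 already has a 7).
So the only cell in column 5 that can hold 7 is (1,5).
That is row 1.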